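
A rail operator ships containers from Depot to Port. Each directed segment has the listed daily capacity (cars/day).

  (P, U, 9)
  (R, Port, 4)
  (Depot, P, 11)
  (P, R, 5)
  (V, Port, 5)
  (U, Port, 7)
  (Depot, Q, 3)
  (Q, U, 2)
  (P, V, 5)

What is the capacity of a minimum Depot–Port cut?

Augment Depot→P→R→Port: bottleneck 4, flow now 4.
Augment Depot→P→U→Port: bottleneck 7, flow now 11.
Augment Depot→Q→U→P→V→Port: bottleneck 2, flow now 13. (uses reverse residual edge)
No augmenting path remains; maximum flow = 13.
By max-flow min-cut, the minimum cut capacity equals the max flow.
In the residual graph, reachable from Depot: {Depot, Q}.
Min-cut edges: Depot→P (11), Q→U (2); capacity 11 + 2 = 13.

13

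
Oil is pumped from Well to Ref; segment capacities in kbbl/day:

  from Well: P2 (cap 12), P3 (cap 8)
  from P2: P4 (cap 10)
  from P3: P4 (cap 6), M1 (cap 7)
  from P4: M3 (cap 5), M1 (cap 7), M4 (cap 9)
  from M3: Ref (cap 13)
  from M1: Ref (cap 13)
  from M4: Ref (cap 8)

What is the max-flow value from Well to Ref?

Augment Well→P3→M1→Ref: bottleneck 7, flow now 7.
Augment Well→P2→P4→M3→Ref: bottleneck 5, flow now 12.
Augment Well→P2→P4→M1→Ref: bottleneck 5, flow now 17.
Augment Well→P3→P4→M1→Ref: bottleneck 1, flow now 18.
No augmenting path remains; maximum flow = 18.
In the residual graph, reachable from Well: {Well, P2}.
Min-cut edges: Well→P3 (8), P2→P4 (10); capacity 8 + 10 = 18.
This cut is saturated, so no flow can exceed 18.

18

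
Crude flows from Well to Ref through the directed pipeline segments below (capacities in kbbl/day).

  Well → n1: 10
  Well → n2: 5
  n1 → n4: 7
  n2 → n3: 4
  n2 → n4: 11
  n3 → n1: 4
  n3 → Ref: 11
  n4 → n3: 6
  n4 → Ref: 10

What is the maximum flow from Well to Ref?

Augment Well→n1→n4→Ref: bottleneck 7, flow now 7.
Augment Well→n2→n3→Ref: bottleneck 4, flow now 11.
Augment Well→n2→n4→Ref: bottleneck 1, flow now 12.
No augmenting path remains; maximum flow = 12.
In the residual graph, reachable from Well: {Well, n1}.
Min-cut edges: Well→n2 (5), n1→n4 (7); capacity 5 + 7 = 12.
This cut is saturated, so no flow can exceed 12.

12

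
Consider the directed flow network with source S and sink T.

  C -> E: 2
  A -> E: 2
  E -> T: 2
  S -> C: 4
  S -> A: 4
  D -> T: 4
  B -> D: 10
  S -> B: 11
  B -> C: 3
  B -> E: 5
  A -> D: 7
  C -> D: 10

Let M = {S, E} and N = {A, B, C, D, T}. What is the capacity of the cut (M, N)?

Edges leaving {S, E}: S→A (4), S→B (11), S→C (4), E→T (2).
Cut capacity = 4 + 11 + 4 + 2 = 21.

21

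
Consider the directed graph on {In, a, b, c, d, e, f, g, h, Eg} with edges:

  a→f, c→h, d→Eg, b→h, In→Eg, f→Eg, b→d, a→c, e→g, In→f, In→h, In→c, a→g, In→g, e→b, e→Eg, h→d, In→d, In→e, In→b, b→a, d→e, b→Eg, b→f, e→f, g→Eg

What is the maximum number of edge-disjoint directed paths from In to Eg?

Assign every edge capacity 1; by Menger, the answer equals the max flow.
Path In→Eg (+1); total 1.
Path In→b→Eg (+1); total 2.
Path In→d→Eg (+1); total 3.
Path In→e→Eg (+1); total 4.
Path In→f→Eg (+1); total 5.
Path In→g→Eg (+1); total 6.
No residual In→Eg path; max flow = 6.
Certifying cut of size 6: {In→Eg, b→Eg, d→Eg, e→Eg, f→Eg, g→Eg}.

6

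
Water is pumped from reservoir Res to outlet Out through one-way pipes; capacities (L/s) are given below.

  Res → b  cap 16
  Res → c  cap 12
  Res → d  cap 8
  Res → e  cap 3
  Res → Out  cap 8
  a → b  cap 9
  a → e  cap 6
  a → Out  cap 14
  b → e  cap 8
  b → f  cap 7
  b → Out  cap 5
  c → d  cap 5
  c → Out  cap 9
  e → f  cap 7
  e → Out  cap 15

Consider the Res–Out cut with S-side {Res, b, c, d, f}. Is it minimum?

Yes — it is a minimum cut (capacity 33).

Given cut capacity: 3 + 8 + 8 + 5 + 9 = 33.
Augment Res→Out: bottleneck 8, flow now 8.
Augment Res→b→Out: bottleneck 5, flow now 13.
Augment Res→c→Out: bottleneck 9, flow now 22.
Augment Res→e→Out: bottleneck 3, flow now 25.
Augment Res→b→e→Out: bottleneck 8, flow now 33.
No augmenting path remains; maximum flow = 33.
Cut capacity 33 equals the max flow, so it is a minimum cut.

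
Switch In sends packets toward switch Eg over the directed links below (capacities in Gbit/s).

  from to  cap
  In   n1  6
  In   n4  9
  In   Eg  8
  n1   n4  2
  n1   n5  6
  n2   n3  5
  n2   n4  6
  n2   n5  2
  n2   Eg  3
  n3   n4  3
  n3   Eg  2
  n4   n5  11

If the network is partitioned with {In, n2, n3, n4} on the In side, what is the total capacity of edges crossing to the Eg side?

32

Edges leaving {In, n2, n3, n4}: In→n1 (6), In→Eg (8), n2→n5 (2), n2→Eg (3), n3→Eg (2), n4→n5 (11).
Cut capacity = 6 + 8 + 2 + 3 + 2 + 11 = 32.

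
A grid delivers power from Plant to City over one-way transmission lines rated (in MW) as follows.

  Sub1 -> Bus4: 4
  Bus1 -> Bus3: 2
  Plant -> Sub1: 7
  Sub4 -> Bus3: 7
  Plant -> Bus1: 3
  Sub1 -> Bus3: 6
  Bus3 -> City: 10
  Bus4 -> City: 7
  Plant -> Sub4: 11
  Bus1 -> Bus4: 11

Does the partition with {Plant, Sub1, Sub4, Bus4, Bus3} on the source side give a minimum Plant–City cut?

Given cut capacity: 3 + 7 + 10 = 20.
Augment Plant→Bus1→Bus4→City: bottleneck 3, flow now 3.
Augment Plant→Sub1→Bus4→City: bottleneck 4, flow now 7.
Augment Plant→Sub1→Bus3→City: bottleneck 3, flow now 10.
Augment Plant→Sub4→Bus3→City: bottleneck 7, flow now 17.
No augmenting path remains; maximum flow = 17.
In the residual graph, reachable from Plant: {Plant, Sub4}.
Min-cut edges: Plant→Bus1 (3), Plant→Sub1 (7), Sub4→Bus3 (7); capacity 3 + 7 + 7 = 17.
Cut capacity 20 exceeds the max flow 17, so it is not minimum.

No — its capacity is 20, but the minimum cut has capacity 17.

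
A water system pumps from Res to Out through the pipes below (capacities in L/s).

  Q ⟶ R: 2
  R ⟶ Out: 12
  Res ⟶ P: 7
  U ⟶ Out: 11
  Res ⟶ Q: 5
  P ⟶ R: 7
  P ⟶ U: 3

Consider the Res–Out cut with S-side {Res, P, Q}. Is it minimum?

No — its capacity is 12, but the minimum cut has capacity 9.

Given cut capacity: 7 + 3 + 2 = 12.
Augment Res→P→R→Out: bottleneck 7, flow now 7.
Augment Res→Q→R→Out: bottleneck 2, flow now 9.
No augmenting path remains; maximum flow = 9.
In the residual graph, reachable from Res: {Res, Q}.
Min-cut edges: Res→P (7), Q→R (2); capacity 7 + 2 = 9.
Cut capacity 12 exceeds the max flow 9, so it is not minimum.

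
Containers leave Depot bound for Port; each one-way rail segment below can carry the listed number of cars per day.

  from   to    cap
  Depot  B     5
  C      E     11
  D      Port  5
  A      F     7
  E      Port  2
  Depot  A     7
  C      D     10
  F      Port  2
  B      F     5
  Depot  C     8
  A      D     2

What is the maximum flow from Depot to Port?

9

Augment Depot→A→D→Port: bottleneck 2, flow now 2.
Augment Depot→A→F→Port: bottleneck 2, flow now 4.
Augment Depot→C→D→Port: bottleneck 3, flow now 7.
Augment Depot→C→E→Port: bottleneck 2, flow now 9.
No augmenting path remains; maximum flow = 9.
In the residual graph, reachable from Depot: {Depot, A, B, C, D, E, F}.
Min-cut edges: D→Port (5), E→Port (2), F→Port (2); capacity 5 + 2 + 2 = 9.
This cut is saturated, so no flow can exceed 9.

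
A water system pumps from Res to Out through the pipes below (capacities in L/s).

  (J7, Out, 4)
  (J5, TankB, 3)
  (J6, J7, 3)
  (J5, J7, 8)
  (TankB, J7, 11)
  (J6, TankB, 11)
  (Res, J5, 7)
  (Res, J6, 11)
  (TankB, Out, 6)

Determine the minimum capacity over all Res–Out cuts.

10

Augment Res→J6→J7→Out: bottleneck 3, flow now 3.
Augment Res→J6→TankB→Out: bottleneck 6, flow now 9.
Augment Res→J5→J7→Out: bottleneck 1, flow now 10.
No augmenting path remains; maximum flow = 10.
By max-flow min-cut, the minimum cut capacity equals the max flow.
In the residual graph, reachable from Res: {Res, J6, J5, J7, TankB}.
Min-cut edges: J7→Out (4), TankB→Out (6); capacity 4 + 6 = 10.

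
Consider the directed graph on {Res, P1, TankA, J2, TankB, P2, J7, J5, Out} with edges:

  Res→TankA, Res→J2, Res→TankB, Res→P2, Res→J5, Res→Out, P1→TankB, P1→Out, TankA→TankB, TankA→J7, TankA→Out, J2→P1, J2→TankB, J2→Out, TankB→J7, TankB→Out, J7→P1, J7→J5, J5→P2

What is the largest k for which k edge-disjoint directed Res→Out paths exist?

4

Assign every edge capacity 1; by Menger, the answer equals the max flow.
Path Res→Out (+1); total 1.
Path Res→TankA→Out (+1); total 2.
Path Res→J2→Out (+1); total 3.
Path Res→TankB→Out (+1); total 4.
No residual Res→Out path; max flow = 4.
Certifying cut of size 4: {Res→J2, Res→Out, Res→TankA, Res→TankB}.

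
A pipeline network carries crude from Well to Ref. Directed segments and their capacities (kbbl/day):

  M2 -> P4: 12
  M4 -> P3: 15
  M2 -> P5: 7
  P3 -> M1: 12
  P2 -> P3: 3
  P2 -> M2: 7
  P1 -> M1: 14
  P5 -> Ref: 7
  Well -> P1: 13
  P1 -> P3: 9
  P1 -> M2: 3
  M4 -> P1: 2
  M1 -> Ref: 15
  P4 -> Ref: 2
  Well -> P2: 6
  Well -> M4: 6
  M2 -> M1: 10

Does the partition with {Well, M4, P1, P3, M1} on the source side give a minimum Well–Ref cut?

Yes — it is a minimum cut (capacity 24).

Given cut capacity: 6 + 3 + 15 = 24.
Augment Well→P1→M1→Ref: bottleneck 13, flow now 13.
Augment Well→P2→M2→M1→Ref: bottleneck 2, flow now 15.
Augment Well→P2→M2→P4→Ref: bottleneck 2, flow now 17.
Augment Well→P2→M2→P5→Ref: bottleneck 2, flow now 19.
Augment Well→M4→P1→M2→P5→Ref: bottleneck 2, flow now 21.
Augment Well→M4→P3→M1→M2→P5→Ref: bottleneck 2, flow now 23. (uses reverse residual edge)
Augment Well→M4→P3→M1→P1→M2→P5→Ref: bottleneck 1, flow now 24. (uses reverse residual edge)
No augmenting path remains; maximum flow = 24.
Cut capacity 24 equals the max flow, so it is a minimum cut.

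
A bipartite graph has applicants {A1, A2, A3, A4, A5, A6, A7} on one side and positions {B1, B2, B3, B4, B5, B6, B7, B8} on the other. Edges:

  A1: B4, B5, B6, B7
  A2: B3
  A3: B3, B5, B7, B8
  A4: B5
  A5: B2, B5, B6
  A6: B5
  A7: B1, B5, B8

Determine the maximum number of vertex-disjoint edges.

Unit-capacity flow: source→left, listed edges, right→sink; max matching = max flow.
Augmenting path A1→B4 (+1); matched 1.
Augmenting path A2→B3 (+1); matched 2.
Augmenting path A3→B5 (+1); matched 3.
Augmenting path A5→B2 (+1); matched 4.
Augmenting path A7→B1 (+1); matched 5.
Augmenting path A4→B5→A3→B7 (+1); matched 6.
No augmenting path remains; maximum matching = 6.
König certificate: {A1, A2, A3, A5, A7, B5} is a vertex cover of size 6 (every listed pair touches it), so no matching can be larger.

6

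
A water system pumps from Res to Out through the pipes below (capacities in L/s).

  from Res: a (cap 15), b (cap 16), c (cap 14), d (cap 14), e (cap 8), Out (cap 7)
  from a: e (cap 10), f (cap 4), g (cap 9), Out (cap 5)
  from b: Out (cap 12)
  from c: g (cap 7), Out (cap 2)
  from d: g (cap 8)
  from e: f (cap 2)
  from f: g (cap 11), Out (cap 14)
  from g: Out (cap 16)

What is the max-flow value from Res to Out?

Augment Res→Out: bottleneck 7, flow now 7.
Augment Res→a→Out: bottleneck 5, flow now 12.
Augment Res→b→Out: bottleneck 12, flow now 24.
Augment Res→c→Out: bottleneck 2, flow now 26.
Augment Res→a→f→Out: bottleneck 4, flow now 30.
Augment Res→a→g→Out: bottleneck 6, flow now 36.
Augment Res→c→g→Out: bottleneck 7, flow now 43.
Augment Res→d→g→Out: bottleneck 3, flow now 46.
Augment Res→e→f→Out: bottleneck 2, flow now 48.
No augmenting path remains; maximum flow = 48.
In the residual graph, reachable from Res: {Res, a, b, c, d, e, g}.
Min-cut edges: Res→Out (7), a→f (4), a→Out (5), b→Out (12), c→Out (2), e→f (2), g→Out (16); capacity 7 + 4 + 5 + 12 + 2 + 2 + 16 = 48.
This cut is saturated, so no flow can exceed 48.

48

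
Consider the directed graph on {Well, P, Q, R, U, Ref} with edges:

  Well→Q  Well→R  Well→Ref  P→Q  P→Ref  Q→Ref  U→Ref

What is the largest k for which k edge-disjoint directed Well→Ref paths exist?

Assign every edge capacity 1; by Menger, the answer equals the max flow.
Path Well→Ref (+1); total 1.
Path Well→Q→Ref (+1); total 2.
No residual Well→Ref path; max flow = 2.
Certifying cut of size 2: {Well→Q, Well→Ref}.

2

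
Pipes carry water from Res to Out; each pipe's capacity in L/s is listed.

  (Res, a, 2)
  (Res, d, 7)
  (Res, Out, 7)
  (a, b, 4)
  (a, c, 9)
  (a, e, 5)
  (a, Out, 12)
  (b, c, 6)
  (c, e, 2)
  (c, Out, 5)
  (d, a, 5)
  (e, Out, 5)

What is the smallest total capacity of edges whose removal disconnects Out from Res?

14

Augment Res→Out: bottleneck 7, flow now 7.
Augment Res→a→Out: bottleneck 2, flow now 9.
Augment Res→d→a→Out: bottleneck 5, flow now 14.
No augmenting path remains; maximum flow = 14.
By max-flow min-cut, the minimum cut capacity equals the max flow.
In the residual graph, reachable from Res: {Res, d}.
Min-cut edges: Res→a (2), Res→Out (7), d→a (5); capacity 2 + 7 + 5 = 14.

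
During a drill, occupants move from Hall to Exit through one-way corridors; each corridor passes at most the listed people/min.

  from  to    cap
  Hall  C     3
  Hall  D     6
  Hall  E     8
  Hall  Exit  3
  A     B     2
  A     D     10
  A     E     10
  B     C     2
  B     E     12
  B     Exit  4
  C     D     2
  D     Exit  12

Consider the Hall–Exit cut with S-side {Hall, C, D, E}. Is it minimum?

No — its capacity is 15, but the minimum cut has capacity 11.

Given cut capacity: 3 + 12 = 15.
Augment Hall→Exit: bottleneck 3, flow now 3.
Augment Hall→D→Exit: bottleneck 6, flow now 9.
Augment Hall→C→D→Exit: bottleneck 2, flow now 11.
No augmenting path remains; maximum flow = 11.
In the residual graph, reachable from Hall: {Hall, C, E}.
Min-cut edges: Hall→D (6), Hall→Exit (3), C→D (2); capacity 6 + 3 + 2 = 11.
Cut capacity 15 exceeds the max flow 11, so it is not minimum.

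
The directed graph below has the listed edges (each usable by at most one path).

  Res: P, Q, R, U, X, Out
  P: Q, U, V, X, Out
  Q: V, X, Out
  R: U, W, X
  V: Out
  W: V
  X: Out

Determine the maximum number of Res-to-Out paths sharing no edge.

5

Assign every edge capacity 1; by Menger, the answer equals the max flow.
Path Res→Out (+1); total 1.
Path Res→P→Out (+1); total 2.
Path Res→Q→Out (+1); total 3.
Path Res→X→Out (+1); total 4.
Path Res→R→W→V→Out (+1); total 5.
No residual Res→Out path; max flow = 5.
Certifying cut of size 5: {Res→Out, Res→P, Res→Q, Res→R, Res→X}.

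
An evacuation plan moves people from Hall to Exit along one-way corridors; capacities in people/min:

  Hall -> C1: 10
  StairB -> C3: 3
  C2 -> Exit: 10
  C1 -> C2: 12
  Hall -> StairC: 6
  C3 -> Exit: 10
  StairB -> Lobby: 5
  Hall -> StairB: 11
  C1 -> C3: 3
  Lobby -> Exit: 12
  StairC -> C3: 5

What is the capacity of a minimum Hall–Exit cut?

23

Augment Hall→StairC→C3→Exit: bottleneck 5, flow now 5.
Augment Hall→StairB→C3→Exit: bottleneck 3, flow now 8.
Augment Hall→StairB→Lobby→Exit: bottleneck 5, flow now 13.
Augment Hall→C1→C3→Exit: bottleneck 2, flow now 15.
Augment Hall→C1→C2→Exit: bottleneck 8, flow now 23.
No augmenting path remains; maximum flow = 23.
By max-flow min-cut, the minimum cut capacity equals the max flow.
In the residual graph, reachable from Hall: {Hall, StairC, StairB}.
Min-cut edges: Hall→C1 (10), StairC→C3 (5), StairB→C3 (3), StairB→Lobby (5); capacity 10 + 5 + 3 + 5 = 23.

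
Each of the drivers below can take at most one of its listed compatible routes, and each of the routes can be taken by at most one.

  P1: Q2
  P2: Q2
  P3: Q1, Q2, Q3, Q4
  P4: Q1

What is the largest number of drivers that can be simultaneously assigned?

3

Unit-capacity flow: source→left, listed edges, right→sink; max matching = max flow.
Augmenting path P1→Q2 (+1); matched 1.
Augmenting path P3→Q1 (+1); matched 2.
Augmenting path P4→Q1→P3→Q3 (+1); matched 3.
No augmenting path remains; maximum matching = 3.
König certificate: {P3, P4, Q2} is a vertex cover of size 3 (every listed pair touches it), so no matching can be larger.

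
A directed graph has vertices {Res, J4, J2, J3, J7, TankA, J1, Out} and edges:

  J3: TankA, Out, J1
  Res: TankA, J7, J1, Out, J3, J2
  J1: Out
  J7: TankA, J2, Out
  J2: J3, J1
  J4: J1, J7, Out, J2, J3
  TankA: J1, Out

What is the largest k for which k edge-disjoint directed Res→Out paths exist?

5

Assign every edge capacity 1; by Menger, the answer equals the max flow.
Path Res→Out (+1); total 1.
Path Res→J3→Out (+1); total 2.
Path Res→J7→Out (+1); total 3.
Path Res→TankA→Out (+1); total 4.
Path Res→J1→Out (+1); total 5.
No residual Res→Out path; max flow = 5.
Certifying cut of size 5: {J1→Out, J3→Out, Res→J7, Res→Out, TankA→Out}.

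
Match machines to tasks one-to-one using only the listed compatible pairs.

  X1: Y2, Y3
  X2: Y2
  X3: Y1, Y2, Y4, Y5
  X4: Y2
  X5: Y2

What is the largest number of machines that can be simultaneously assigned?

Unit-capacity flow: source→left, listed edges, right→sink; max matching = max flow.
Augmenting path X1→Y2 (+1); matched 1.
Augmenting path X3→Y1 (+1); matched 2.
Augmenting path X2→Y2→X1→Y3 (+1); matched 3.
No augmenting path remains; maximum matching = 3.
König certificate: {X1, X3, Y2} is a vertex cover of size 3 (every listed pair touches it), so no matching can be larger.

3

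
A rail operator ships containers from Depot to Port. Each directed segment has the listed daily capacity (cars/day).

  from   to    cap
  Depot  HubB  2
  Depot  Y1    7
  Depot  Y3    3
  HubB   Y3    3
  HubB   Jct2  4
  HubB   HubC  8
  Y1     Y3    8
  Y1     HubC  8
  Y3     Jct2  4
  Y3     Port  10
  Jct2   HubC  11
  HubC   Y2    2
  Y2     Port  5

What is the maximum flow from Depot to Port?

Augment Depot→Y3→Port: bottleneck 3, flow now 3.
Augment Depot→HubB→Y3→Port: bottleneck 2, flow now 5.
Augment Depot→Y1→Y3→Port: bottleneck 5, flow now 10.
Augment Depot→Y1→HubC→Y2→Port: bottleneck 2, flow now 12.
No augmenting path remains; maximum flow = 12.
In the residual graph, reachable from Depot: {Depot}.
Min-cut edges: Depot→HubB (2), Depot→Y1 (7), Depot→Y3 (3); capacity 2 + 7 + 3 = 12.
This cut is saturated, so no flow can exceed 12.

12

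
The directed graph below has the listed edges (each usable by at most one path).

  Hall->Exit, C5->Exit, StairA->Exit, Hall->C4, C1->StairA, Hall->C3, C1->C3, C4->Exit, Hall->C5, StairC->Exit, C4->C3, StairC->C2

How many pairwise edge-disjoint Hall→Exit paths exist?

Assign every edge capacity 1; by Menger, the answer equals the max flow.
Path Hall→Exit (+1); total 1.
Path Hall→C5→Exit (+1); total 2.
Path Hall→C4→Exit (+1); total 3.
No residual Hall→Exit path; max flow = 3.
Certifying cut of size 3: {Hall→C4, Hall→C5, Hall→Exit}.

3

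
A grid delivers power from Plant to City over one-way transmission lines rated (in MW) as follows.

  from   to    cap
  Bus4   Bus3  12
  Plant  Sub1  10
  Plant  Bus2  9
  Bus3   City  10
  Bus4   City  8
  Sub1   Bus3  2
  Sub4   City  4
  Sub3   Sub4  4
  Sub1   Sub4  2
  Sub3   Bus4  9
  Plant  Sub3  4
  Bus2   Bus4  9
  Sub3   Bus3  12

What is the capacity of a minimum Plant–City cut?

Augment Plant→Sub3→Sub4→City: bottleneck 4, flow now 4.
Augment Plant→Sub1→Bus3→City: bottleneck 2, flow now 6.
Augment Plant→Bus2→Bus4→City: bottleneck 8, flow now 14.
Augment Plant→Bus2→Bus4→Bus3→City: bottleneck 1, flow now 15.
Augment Plant→Sub1→Sub4→Sub3→Bus3→City: bottleneck 2, flow now 17. (uses reverse residual edge)
No augmenting path remains; maximum flow = 17.
By max-flow min-cut, the minimum cut capacity equals the max flow.
In the residual graph, reachable from Plant: {Plant, Sub1}.
Min-cut edges: Plant→Sub3 (4), Plant→Bus2 (9), Sub1→Sub4 (2), Sub1→Bus3 (2); capacity 4 + 9 + 2 + 2 = 17.

17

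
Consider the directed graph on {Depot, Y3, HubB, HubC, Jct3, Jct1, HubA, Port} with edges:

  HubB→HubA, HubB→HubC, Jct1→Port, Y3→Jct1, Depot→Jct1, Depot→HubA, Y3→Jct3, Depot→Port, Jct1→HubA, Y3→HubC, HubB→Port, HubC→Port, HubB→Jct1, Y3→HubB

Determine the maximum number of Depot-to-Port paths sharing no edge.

Assign every edge capacity 1; by Menger, the answer equals the max flow.
Path Depot→Port (+1); total 1.
Path Depot→Jct1→Port (+1); total 2.
No residual Depot→Port path; max flow = 2.
Certifying cut of size 2: {Depot→Jct1, Depot→Port}.

2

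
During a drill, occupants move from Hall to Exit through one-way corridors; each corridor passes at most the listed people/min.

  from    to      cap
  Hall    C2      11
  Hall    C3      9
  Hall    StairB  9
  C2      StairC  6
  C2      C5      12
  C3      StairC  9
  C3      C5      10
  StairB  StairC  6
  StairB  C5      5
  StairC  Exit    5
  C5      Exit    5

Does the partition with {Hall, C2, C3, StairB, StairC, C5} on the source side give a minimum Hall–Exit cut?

Yes — it is a minimum cut (capacity 10).

Given cut capacity: 5 + 5 = 10.
Augment Hall→C2→StairC→Exit: bottleneck 5, flow now 5.
Augment Hall→C2→C5→Exit: bottleneck 5, flow now 10.
No augmenting path remains; maximum flow = 10.
Cut capacity 10 equals the max flow, so it is a minimum cut.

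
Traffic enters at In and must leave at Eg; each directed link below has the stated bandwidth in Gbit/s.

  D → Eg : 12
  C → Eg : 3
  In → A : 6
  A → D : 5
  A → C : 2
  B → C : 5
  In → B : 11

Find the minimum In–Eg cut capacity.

8

Augment In→A→C→Eg: bottleneck 2, flow now 2.
Augment In→A→D→Eg: bottleneck 4, flow now 6.
Augment In→B→C→Eg: bottleneck 1, flow now 7.
Augment In→B→C→A→D→Eg: bottleneck 1, flow now 8. (uses reverse residual edge)
No augmenting path remains; maximum flow = 8.
By max-flow min-cut, the minimum cut capacity equals the max flow.
In the residual graph, reachable from In: {In, A, B, C}.
Min-cut edges: A→D (5), C→Eg (3); capacity 5 + 3 = 8.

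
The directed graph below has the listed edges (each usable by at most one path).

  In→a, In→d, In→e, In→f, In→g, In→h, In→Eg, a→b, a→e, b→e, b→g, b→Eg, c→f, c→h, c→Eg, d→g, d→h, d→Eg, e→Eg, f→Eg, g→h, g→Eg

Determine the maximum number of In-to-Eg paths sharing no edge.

6

Assign every edge capacity 1; by Menger, the answer equals the max flow.
Path In→Eg (+1); total 1.
Path In→d→Eg (+1); total 2.
Path In→e→Eg (+1); total 3.
Path In→f→Eg (+1); total 4.
Path In→g→Eg (+1); total 5.
Path In→a→b→Eg (+1); total 6.
No residual In→Eg path; max flow = 6.
Certifying cut of size 6: {In→Eg, In→a, In→d, In→e, In→f, In→g}.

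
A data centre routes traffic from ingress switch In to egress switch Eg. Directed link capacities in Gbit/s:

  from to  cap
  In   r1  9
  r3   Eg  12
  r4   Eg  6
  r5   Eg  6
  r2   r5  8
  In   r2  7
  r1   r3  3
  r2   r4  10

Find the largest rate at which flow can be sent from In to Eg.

Augment In→r1→r3→Eg: bottleneck 3, flow now 3.
Augment In→r2→r4→Eg: bottleneck 6, flow now 9.
Augment In→r2→r5→Eg: bottleneck 1, flow now 10.
No augmenting path remains; maximum flow = 10.
In the residual graph, reachable from In: {In, r1}.
Min-cut edges: In→r2 (7), r1→r3 (3); capacity 7 + 3 = 10.
This cut is saturated, so no flow can exceed 10.

10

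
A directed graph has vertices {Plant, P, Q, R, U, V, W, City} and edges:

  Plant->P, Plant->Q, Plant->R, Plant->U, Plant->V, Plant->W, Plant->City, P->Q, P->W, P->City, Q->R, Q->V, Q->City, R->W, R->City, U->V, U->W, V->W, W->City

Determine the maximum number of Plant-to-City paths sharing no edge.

5

Assign every edge capacity 1; by Menger, the answer equals the max flow.
Path Plant→City (+1); total 1.
Path Plant→P→City (+1); total 2.
Path Plant→Q→City (+1); total 3.
Path Plant→R→City (+1); total 4.
Path Plant→W→City (+1); total 5.
No residual Plant→City path; max flow = 5.
Certifying cut of size 5: {Plant→City, Plant→P, Plant→Q, Plant→R, W→City}.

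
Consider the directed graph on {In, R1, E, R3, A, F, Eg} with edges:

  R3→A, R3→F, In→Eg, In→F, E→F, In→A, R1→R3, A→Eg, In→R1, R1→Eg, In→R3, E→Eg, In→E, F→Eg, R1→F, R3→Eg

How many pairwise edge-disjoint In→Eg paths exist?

Assign every edge capacity 1; by Menger, the answer equals the max flow.
Path In→Eg (+1); total 1.
Path In→R1→Eg (+1); total 2.
Path In→E→Eg (+1); total 3.
Path In→R3→Eg (+1); total 4.
Path In→A→Eg (+1); total 5.
Path In→F→Eg (+1); total 6.
No residual In→Eg path; max flow = 6.
Certifying cut of size 6: {In→A, In→E, In→Eg, In→F, In→R1, In→R3}.

6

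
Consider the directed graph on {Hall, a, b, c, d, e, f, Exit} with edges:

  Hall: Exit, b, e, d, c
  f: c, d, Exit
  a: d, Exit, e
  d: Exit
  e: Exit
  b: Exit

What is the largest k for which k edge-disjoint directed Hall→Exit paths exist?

4

Assign every edge capacity 1; by Menger, the answer equals the max flow.
Path Hall→Exit (+1); total 1.
Path Hall→b→Exit (+1); total 2.
Path Hall→d→Exit (+1); total 3.
Path Hall→e→Exit (+1); total 4.
No residual Hall→Exit path; max flow = 4.
Certifying cut of size 4: {Hall→Exit, Hall→b, Hall→d, Hall→e}.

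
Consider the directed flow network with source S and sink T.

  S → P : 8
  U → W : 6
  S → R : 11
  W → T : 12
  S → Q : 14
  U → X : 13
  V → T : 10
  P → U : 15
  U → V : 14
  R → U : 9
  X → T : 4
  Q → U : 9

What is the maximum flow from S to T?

Augment S→P→U→V→T: bottleneck 8, flow now 8.
Augment S→Q→U→V→T: bottleneck 2, flow now 10.
Augment S→Q→U→W→T: bottleneck 6, flow now 16.
Augment S→Q→U→X→T: bottleneck 1, flow now 17.
Augment S→R→U→X→T: bottleneck 3, flow now 20.
No augmenting path remains; maximum flow = 20.
In the residual graph, reachable from S: {S, P, Q, R, U, V, X}.
Min-cut edges: U→W (6), V→T (10), X→T (4); capacity 6 + 10 + 4 = 20.
This cut is saturated, so no flow can exceed 20.

20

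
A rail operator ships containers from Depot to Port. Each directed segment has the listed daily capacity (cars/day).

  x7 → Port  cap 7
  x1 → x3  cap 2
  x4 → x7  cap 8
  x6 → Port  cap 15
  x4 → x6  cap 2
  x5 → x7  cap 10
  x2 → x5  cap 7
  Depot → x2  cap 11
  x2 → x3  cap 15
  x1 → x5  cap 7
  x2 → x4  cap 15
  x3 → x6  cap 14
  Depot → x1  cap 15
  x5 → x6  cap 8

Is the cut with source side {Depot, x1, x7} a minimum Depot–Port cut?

Given cut capacity: 11 + 2 + 7 + 7 = 27.
Augment Depot→x1→x3→x6→Port: bottleneck 2, flow now 2.
Augment Depot→x1→x5→x6→Port: bottleneck 7, flow now 9.
Augment Depot→x2→x3→x6→Port: bottleneck 6, flow now 15.
Augment Depot→x2→x4→x7→Port: bottleneck 5, flow now 20.
No augmenting path remains; maximum flow = 20.
In the residual graph, reachable from Depot: {Depot, x1}.
Min-cut edges: Depot→x2 (11), x1→x3 (2), x1→x5 (7); capacity 11 + 2 + 7 = 20.
Cut capacity 27 exceeds the max flow 20, so it is not minimum.

No — its capacity is 27, but the minimum cut has capacity 20.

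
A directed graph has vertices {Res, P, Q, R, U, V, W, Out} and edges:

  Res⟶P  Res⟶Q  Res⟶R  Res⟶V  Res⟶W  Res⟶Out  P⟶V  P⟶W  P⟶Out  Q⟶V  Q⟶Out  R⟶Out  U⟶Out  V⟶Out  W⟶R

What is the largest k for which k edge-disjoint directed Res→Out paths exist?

Assign every edge capacity 1; by Menger, the answer equals the max flow.
Path Res→Out (+1); total 1.
Path Res→P→Out (+1); total 2.
Path Res→Q→Out (+1); total 3.
Path Res→R→Out (+1); total 4.
Path Res→V→Out (+1); total 5.
No residual Res→Out path; max flow = 5.
Certifying cut of size 5: {R→Out, Res→Out, Res→P, Res→Q, Res→V}.

5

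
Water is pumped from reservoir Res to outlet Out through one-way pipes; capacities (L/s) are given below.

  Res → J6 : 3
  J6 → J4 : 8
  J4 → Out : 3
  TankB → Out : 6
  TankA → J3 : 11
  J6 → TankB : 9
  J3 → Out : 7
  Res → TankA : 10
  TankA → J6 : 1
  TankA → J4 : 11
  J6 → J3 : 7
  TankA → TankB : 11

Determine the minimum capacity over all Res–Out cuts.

Augment Res→TankA→TankB→Out: bottleneck 6, flow now 6.
Augment Res→TankA→J4→Out: bottleneck 3, flow now 9.
Augment Res→TankA→J3→Out: bottleneck 1, flow now 10.
Augment Res→J6→J3→Out: bottleneck 3, flow now 13.
No augmenting path remains; maximum flow = 13.
By max-flow min-cut, the minimum cut capacity equals the max flow.
In the residual graph, reachable from Res: {Res}.
Min-cut edges: Res→TankA (10), Res→J6 (3); capacity 10 + 3 = 13.

13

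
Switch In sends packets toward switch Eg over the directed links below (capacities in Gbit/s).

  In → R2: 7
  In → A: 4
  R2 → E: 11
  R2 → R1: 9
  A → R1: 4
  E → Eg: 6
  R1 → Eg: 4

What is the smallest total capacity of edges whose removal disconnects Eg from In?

Augment In→R2→E→Eg: bottleneck 6, flow now 6.
Augment In→R2→R1→Eg: bottleneck 1, flow now 7.
Augment In→A→R1→Eg: bottleneck 3, flow now 10.
No augmenting path remains; maximum flow = 10.
By max-flow min-cut, the minimum cut capacity equals the max flow.
In the residual graph, reachable from In: {In, R2, A, E, R1}.
Min-cut edges: E→Eg (6), R1→Eg (4); capacity 6 + 4 = 10.

10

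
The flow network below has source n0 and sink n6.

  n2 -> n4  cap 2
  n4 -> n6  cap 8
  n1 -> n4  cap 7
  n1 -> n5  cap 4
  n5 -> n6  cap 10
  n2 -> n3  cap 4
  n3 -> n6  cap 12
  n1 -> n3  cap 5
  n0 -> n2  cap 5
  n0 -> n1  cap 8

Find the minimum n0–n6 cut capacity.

Augment n0→n1→n3→n6: bottleneck 5, flow now 5.
Augment n0→n1→n4→n6: bottleneck 3, flow now 8.
Augment n0→n2→n3→n6: bottleneck 4, flow now 12.
Augment n0→n2→n4→n6: bottleneck 1, flow now 13.
No augmenting path remains; maximum flow = 13.
By max-flow min-cut, the minimum cut capacity equals the max flow.
In the residual graph, reachable from n0: {n0}.
Min-cut edges: n0→n1 (8), n0→n2 (5); capacity 8 + 5 = 13.

13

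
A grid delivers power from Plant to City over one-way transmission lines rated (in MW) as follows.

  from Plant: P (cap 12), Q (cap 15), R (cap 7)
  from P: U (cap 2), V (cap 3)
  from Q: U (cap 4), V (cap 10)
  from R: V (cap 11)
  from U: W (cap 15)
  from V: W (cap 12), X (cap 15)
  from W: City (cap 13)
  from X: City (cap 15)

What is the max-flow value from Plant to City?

Augment Plant→P→U→W→City: bottleneck 2, flow now 2.
Augment Plant→P→V→W→City: bottleneck 3, flow now 5.
Augment Plant→Q→U→W→City: bottleneck 4, flow now 9.
Augment Plant→Q→V→W→City: bottleneck 4, flow now 13.
Augment Plant→Q→V→X→City: bottleneck 6, flow now 19.
Augment Plant→R→V→X→City: bottleneck 7, flow now 26.
No augmenting path remains; maximum flow = 26.
In the residual graph, reachable from Plant: {Plant, P, Q}.
Min-cut edges: Plant→R (7), P→U (2), P→V (3), Q→U (4), Q→V (10); capacity 7 + 2 + 3 + 4 + 10 = 26.
This cut is saturated, so no flow can exceed 26.

26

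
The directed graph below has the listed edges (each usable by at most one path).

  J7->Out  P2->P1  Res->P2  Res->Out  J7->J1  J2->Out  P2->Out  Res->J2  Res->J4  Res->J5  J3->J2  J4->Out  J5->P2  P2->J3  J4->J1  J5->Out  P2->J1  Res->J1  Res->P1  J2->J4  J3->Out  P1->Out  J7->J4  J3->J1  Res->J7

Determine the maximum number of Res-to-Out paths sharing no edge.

7

Assign every edge capacity 1; by Menger, the answer equals the max flow.
Path Res→Out (+1); total 1.
Path Res→J7→Out (+1); total 2.
Path Res→P1→Out (+1); total 3.
Path Res→J5→Out (+1); total 4.
Path Res→J2→Out (+1); total 5.
Path Res→J4→Out (+1); total 6.
Path Res→P2→Out (+1); total 7.
No residual Res→Out path; max flow = 7.
Certifying cut of size 7: {Res→J2, Res→J4, Res→J5, Res→J7, Res→Out, Res→P1, Res→P2}.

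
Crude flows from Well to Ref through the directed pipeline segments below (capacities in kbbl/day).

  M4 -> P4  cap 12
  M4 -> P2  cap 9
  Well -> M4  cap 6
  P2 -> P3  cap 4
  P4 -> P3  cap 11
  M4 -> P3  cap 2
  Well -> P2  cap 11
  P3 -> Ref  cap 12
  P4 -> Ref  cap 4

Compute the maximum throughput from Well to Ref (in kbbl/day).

10

Augment Well→P2→P3→Ref: bottleneck 4, flow now 4.
Augment Well→M4→P3→Ref: bottleneck 2, flow now 6.
Augment Well→M4→P4→Ref: bottleneck 4, flow now 10.
No augmenting path remains; maximum flow = 10.
In the residual graph, reachable from Well: {Well, P2}.
Min-cut edges: Well→M4 (6), P2→P3 (4); capacity 6 + 4 = 10.
This cut is saturated, so no flow can exceed 10.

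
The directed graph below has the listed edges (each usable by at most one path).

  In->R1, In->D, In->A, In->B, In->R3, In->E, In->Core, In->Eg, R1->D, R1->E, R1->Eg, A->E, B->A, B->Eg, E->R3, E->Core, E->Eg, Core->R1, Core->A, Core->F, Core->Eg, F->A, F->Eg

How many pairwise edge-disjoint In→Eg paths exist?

6

Assign every edge capacity 1; by Menger, the answer equals the max flow.
Path In→Eg (+1); total 1.
Path In→R1→Eg (+1); total 2.
Path In→B→Eg (+1); total 3.
Path In→E→Eg (+1); total 4.
Path In→Core→Eg (+1); total 5.
Path In→A→E→Core→F→Eg (+1); total 6.
No residual In→Eg path; max flow = 6.
Certifying cut of size 6: {In→A, In→B, In→Core, In→E, In→Eg, In→R1}.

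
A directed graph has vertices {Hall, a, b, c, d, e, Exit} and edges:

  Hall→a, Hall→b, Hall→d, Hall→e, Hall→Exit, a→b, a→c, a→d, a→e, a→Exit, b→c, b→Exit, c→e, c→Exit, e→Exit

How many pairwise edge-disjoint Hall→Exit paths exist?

4

Assign every edge capacity 1; by Menger, the answer equals the max flow.
Path Hall→Exit (+1); total 1.
Path Hall→a→Exit (+1); total 2.
Path Hall→b→Exit (+1); total 3.
Path Hall→e→Exit (+1); total 4.
No residual Hall→Exit path; max flow = 4.
Certifying cut of size 4: {Hall→Exit, Hall→a, Hall→b, Hall→e}.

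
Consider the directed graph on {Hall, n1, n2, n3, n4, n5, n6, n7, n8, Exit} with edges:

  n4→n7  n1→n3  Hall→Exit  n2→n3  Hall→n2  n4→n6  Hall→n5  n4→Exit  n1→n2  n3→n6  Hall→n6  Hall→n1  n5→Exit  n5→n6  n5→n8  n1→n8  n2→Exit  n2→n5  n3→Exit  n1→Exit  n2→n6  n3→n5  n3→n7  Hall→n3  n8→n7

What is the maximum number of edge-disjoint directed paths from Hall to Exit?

5

Assign every edge capacity 1; by Menger, the answer equals the max flow.
Path Hall→Exit (+1); total 1.
Path Hall→n1→Exit (+1); total 2.
Path Hall→n2→Exit (+1); total 3.
Path Hall→n3→Exit (+1); total 4.
Path Hall→n5→Exit (+1); total 5.
No residual Hall→Exit path; max flow = 5.
Certifying cut of size 5: {Hall→Exit, Hall→n1, Hall→n2, Hall→n3, Hall→n5}.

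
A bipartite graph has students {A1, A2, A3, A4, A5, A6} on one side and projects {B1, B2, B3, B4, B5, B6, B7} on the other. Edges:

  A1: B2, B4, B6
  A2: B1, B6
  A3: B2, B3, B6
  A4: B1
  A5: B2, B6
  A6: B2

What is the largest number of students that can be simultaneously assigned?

Unit-capacity flow: source→left, listed edges, right→sink; max matching = max flow.
Augmenting path A1→B2 (+1); matched 1.
Augmenting path A2→B1 (+1); matched 2.
Augmenting path A3→B3 (+1); matched 3.
Augmenting path A5→B6 (+1); matched 4.
Augmenting path A6→B2→A1→B4 (+1); matched 5.
No augmenting path remains; maximum matching = 5.
König certificate: {A1, A3, B1, B2, B6} is a vertex cover of size 5 (every listed pair touches it), so no matching can be larger.

5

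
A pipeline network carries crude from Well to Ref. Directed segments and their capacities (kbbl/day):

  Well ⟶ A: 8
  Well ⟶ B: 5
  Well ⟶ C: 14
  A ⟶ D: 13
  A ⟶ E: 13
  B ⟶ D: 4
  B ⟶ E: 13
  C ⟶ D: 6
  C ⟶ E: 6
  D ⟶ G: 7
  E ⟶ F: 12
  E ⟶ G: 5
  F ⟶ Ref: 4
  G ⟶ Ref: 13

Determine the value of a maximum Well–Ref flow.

Augment Well→A→D→G→Ref: bottleneck 7, flow now 7.
Augment Well→A→E→F→Ref: bottleneck 1, flow now 8.
Augment Well→B→E→F→Ref: bottleneck 3, flow now 11.
Augment Well→B→E→G→Ref: bottleneck 2, flow now 13.
Augment Well→C→E→G→Ref: bottleneck 3, flow now 16.
No augmenting path remains; maximum flow = 16.
In the residual graph, reachable from Well: {Well, A, B, C, D, E, F}.
Min-cut edges: D→G (7), E→G (5), F→Ref (4); capacity 7 + 5 + 4 = 16.
This cut is saturated, so no flow can exceed 16.

16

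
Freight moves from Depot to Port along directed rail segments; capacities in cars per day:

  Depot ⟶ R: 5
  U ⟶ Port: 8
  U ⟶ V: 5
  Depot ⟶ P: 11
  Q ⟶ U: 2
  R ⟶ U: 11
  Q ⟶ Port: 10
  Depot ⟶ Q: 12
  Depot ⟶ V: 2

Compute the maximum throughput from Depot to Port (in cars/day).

17

Augment Depot→Q→Port: bottleneck 10, flow now 10.
Augment Depot→Q→U→Port: bottleneck 2, flow now 12.
Augment Depot→R→U→Port: bottleneck 5, flow now 17.
No augmenting path remains; maximum flow = 17.
In the residual graph, reachable from Depot: {Depot, P, V}.
Min-cut edges: Depot→Q (12), Depot→R (5); capacity 12 + 5 = 17.
This cut is saturated, so no flow can exceed 17.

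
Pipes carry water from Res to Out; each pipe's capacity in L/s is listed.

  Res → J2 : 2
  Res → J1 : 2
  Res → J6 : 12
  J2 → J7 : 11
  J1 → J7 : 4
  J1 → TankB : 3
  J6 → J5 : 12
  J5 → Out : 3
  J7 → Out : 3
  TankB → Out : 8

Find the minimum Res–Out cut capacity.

7

Augment Res→J2→J7→Out: bottleneck 2, flow now 2.
Augment Res→J1→J7→Out: bottleneck 1, flow now 3.
Augment Res→J1→TankB→Out: bottleneck 1, flow now 4.
Augment Res→J6→J5→Out: bottleneck 3, flow now 7.
No augmenting path remains; maximum flow = 7.
By max-flow min-cut, the minimum cut capacity equals the max flow.
In the residual graph, reachable from Res: {Res, J6, J5}.
Min-cut edges: Res→J2 (2), Res→J1 (2), J5→Out (3); capacity 2 + 2 + 3 = 7.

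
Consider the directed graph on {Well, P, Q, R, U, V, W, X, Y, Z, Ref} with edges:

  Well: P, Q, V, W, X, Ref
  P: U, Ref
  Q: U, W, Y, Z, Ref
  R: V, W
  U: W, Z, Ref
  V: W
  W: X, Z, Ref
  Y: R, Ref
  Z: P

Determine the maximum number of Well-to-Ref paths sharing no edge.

5

Assign every edge capacity 1; by Menger, the answer equals the max flow.
Path Well→Ref (+1); total 1.
Path Well→P→Ref (+1); total 2.
Path Well→Q→Ref (+1); total 3.
Path Well→W→Ref (+1); total 4.
Path Well→V→W→Z→P→U→Ref (+1); total 5.
No residual Well→Ref path; max flow = 5.
Certifying cut of size 5: {Well→P, Well→Q, Well→Ref, Well→V, Well→W}.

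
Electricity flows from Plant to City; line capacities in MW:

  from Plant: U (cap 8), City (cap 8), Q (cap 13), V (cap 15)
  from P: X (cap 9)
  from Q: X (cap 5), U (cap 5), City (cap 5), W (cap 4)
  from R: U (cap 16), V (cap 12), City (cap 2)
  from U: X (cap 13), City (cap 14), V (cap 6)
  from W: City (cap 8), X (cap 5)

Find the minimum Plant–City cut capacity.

Augment Plant→City: bottleneck 8, flow now 8.
Augment Plant→Q→City: bottleneck 5, flow now 13.
Augment Plant→U→City: bottleneck 8, flow now 21.
Augment Plant→Q→U→City: bottleneck 5, flow now 26.
Augment Plant→Q→W→City: bottleneck 3, flow now 29.
No augmenting path remains; maximum flow = 29.
By max-flow min-cut, the minimum cut capacity equals the max flow.
In the residual graph, reachable from Plant: {Plant, V}.
Min-cut edges: Plant→Q (13), Plant→U (8), Plant→City (8); capacity 13 + 8 + 8 = 29.

29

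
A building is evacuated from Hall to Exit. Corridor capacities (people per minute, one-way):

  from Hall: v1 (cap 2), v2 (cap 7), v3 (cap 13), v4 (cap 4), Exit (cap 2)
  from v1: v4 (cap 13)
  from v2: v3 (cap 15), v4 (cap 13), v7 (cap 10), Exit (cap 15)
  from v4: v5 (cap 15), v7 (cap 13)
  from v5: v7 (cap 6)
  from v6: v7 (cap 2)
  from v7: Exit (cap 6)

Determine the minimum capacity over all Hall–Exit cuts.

Augment Hall→Exit: bottleneck 2, flow now 2.
Augment Hall→v2→Exit: bottleneck 7, flow now 9.
Augment Hall→v4→v7→Exit: bottleneck 4, flow now 13.
Augment Hall→v1→v4→v7→Exit: bottleneck 2, flow now 15.
No augmenting path remains; maximum flow = 15.
By max-flow min-cut, the minimum cut capacity equals the max flow.
In the residual graph, reachable from Hall: {Hall, v3}.
Min-cut edges: Hall→v1 (2), Hall→v2 (7), Hall→v4 (4), Hall→Exit (2); capacity 2 + 7 + 4 + 2 = 15.

15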